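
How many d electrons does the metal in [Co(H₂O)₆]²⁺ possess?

Water is neutral; balancing the +2 overall charge requires Co(II).
Group 9 minus oxidation state 2 gives a d⁷ configuration.

d⁷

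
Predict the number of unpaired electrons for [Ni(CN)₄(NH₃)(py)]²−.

2 unpaired electrons

Summing ligand charges against the −2 overall charge gives an oxidation state of +2 for nickel.
Nickel is a group-10 element; Ni(II) is therefore d⁸.
In an octahedral field the d⁸ configuration is t₂g⁶e_g² (only one arrangement possible), giving 2 unpaired electrons.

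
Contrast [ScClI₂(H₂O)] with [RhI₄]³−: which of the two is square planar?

For [ScClI₂(H₂O)]: Ligand charges: each chloride is −1; each iodide is −1; water is neutral. With an overall charge of 0 the scandium centre must be in the +3 oxidation state. Sc sits in group 3, so the d-electron count is 3 − 3 = 0. A d⁰ ion has no crystal-field stabilisation preference between square planar and tetrahedral, so four ligands adopt the sterically favoured tetrahedral geometry. → tetrahedral.
For [RhI₄]³−: Ligand charges: each iodide is −1. With an overall charge of −3 the rhodium centre must be in the +1 oxidation state. Rhodium is a group-9 element; Rh(I) is therefore d⁸. A 4d d⁸ ion has a large crystal-field splitting; square planar leaves the high-energy d_{x²−y²} orbital empty and maximises CFSE. → square planar.

[RhI₄]³−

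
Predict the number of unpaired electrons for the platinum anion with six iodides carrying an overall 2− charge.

Each iodide is −1; balancing the −2 overall charge requires Pt(IV).
Group 10 minus oxidation state 4 gives a d⁶ configuration.
The spin state decides the count: a 5d ion has a large Δₒ and is invariably low-spin.
An octahedral low-spin d⁶ ion is t₂g⁶e_g⁰, giving 0 unpaired electrons.

0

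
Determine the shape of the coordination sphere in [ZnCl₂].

linear

Each chloride is −1; balancing the 0 overall charge requires Zn(II).
Zn sits in group 12, so the d-electron count is 12 − 2 = 10.
With 2 monodentate ligands the coordination number is 2.
A d¹⁰ ion with only two ligands adopts a linear arrangement (sp hybridisation; no CFSE preference).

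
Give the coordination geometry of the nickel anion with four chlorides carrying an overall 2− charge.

Summing ligand charges against the −2 overall charge gives an oxidation state of +2 for nickel.
Nickel is a group-10 element; Ni(II) is therefore d⁸.
With 4 monodentate ligands the coordination number is 4.
Chloride is a weak-field ligand.
With weak-field ligands the CFSE gain from square planar is small, so a 3d d⁸ ion takes the sterically preferred tetrahedral geometry.

tetrahedral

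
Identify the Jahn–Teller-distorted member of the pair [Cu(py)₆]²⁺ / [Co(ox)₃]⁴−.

[Cu(py)₆]²⁺

[Cu(py)₆]²⁺: Summing ligand charges against the +2 overall charge gives an oxidation state of +2 for copper. Group 11 minus oxidation state 2 gives a d⁹ configuration. The t₂g⁶e_g³ configuration has an unevenly filled e_g set; the Jahn–Teller theorem predicts a tetragonal distortion (typically axial elongation) to lift the degeneracy.
[Co(ox)₃]⁴−: Each oxalate is −2; balancing the −4 overall charge requires Co(II). Cobalt is a group-9 element; Co(II) is therefore d⁷. Oxalate is a weak-field ligand for a first-row metal, so the complex is high-spin. The d⁷ configuration leaves the e_g set evenly filled (or empty) — no strong Jahn–Teller driving force.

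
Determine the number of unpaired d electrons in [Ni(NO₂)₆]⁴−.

2 unpaired electrons

Each nitro (N-bound nitrite) is −1; balancing the −4 overall charge requires Ni(II).
Group 10 minus oxidation state 2 gives a d⁸ configuration.
In an octahedral field the d⁸ configuration is t₂g⁶e_g² (only one arrangement possible), giving 2 unpaired electrons.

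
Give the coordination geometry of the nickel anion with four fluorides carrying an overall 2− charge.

tetrahedral

Ligand charges: each fluoride is −1. With an overall charge of −2 the nickel centre must be in the +2 oxidation state.
Nickel is a group-10 element; Ni(II) is therefore d⁸.
Coordination number: 4.
Fluoride is a weak-field ligand.
With weak-field ligands the CFSE gain from square planar is small, so a 3d d⁸ ion takes the sterically preferred tetrahedral geometry.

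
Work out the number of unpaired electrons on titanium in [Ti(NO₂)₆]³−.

Summing ligand charges against the −3 overall charge gives an oxidation state of +3 for titanium.
Titanium is a group-4 element; Ti(III) is therefore d¹.
In an octahedral field the d¹ configuration is t₂g¹e_g⁰ (only one arrangement possible), giving 1 unpaired electron.

1 unpaired electron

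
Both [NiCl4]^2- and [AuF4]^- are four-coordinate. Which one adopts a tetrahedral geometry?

[NiCl4]^2-

For [NiCl4]^2-: Each chloride is −1; balancing the −2 overall charge requires Ni(II). Nickel is a group-10 element; Ni(II) is therefore d⁸. Chloride is a weak-field ligand. With weak-field ligands the CFSE gain from square planar is small, so a 3d d⁸ ion takes the sterically preferred tetrahedral geometry. → tetrahedral.
For [AuF4]^-: Ligand charges: each fluoride is −1. With an overall charge of −1 the gold centre must be in the +3 oxidation state. Group 11 minus oxidation state 3 gives a d⁸ configuration. A 5d d⁸ ion has a large crystal-field splitting; square planar leaves the high-energy d_{x²−y²} orbital empty and maximises CFSE. → square planar.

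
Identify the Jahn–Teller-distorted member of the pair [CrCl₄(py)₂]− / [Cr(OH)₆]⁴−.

[Cr(OH)₆]⁴−

[CrCl₄(py)₂]−: Ligand charges: each chloride is −1; pyridine is neutral. With an overall charge of −1 the chromium centre must be in the +3 oxidation state. Chromium is a group-6 element; Cr(III) is therefore d³. The d³ configuration leaves the e_g set evenly filled (or empty) — no strong Jahn–Teller driving force.
[Cr(OH)₆]⁴−: Each hydroxide is −1; balancing the −4 overall charge requires Cr(II). Group 6 minus oxidation state 2 gives a d⁴ configuration. Hydroxide is a weak-field ligand for a first-row metal, so the complex is high-spin. The t₂g³e_g¹ (high-spin) configuration has an unevenly filled e_g set; the Jahn–Teller theorem predicts a tetragonal distortion (typically axial elongation) to lift the degeneracy.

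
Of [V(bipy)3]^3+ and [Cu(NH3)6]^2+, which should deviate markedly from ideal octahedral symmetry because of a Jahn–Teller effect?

[Cu(NH3)6]^2+

[V(bipy)3]^3+: Ligand charges: 2,2′-bipyridine is neutral. With an overall charge of +3 the vanadium centre must be in the +3 oxidation state. V sits in group 5, so the d-electron count is 5 − 3 = 2. The d² configuration leaves the e_g set evenly filled (or empty) — no strong Jahn–Teller driving force.
[Cu(NH3)6]^2+: Summing ligand charges against the +2 overall charge gives an oxidation state of +2 for copper. Group 11 minus oxidation state 2 gives a d⁹ configuration. The t₂g⁶e_g³ configuration has an unevenly filled e_g set; the Jahn–Teller theorem predicts a tetragonal distortion (typically axial elongation) to lift the degeneracy.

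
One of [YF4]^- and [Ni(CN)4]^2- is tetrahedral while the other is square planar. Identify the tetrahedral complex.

[YF4]^-

For [YF4]^-: Each fluoride is −1; balancing the −1 overall charge requires Y(III). Y sits in group 3, so the d-electron count is 3 − 3 = 0. A d⁰ ion has no crystal-field stabilisation preference between square planar and tetrahedral, so four ligands adopt the sterically favoured tetrahedral geometry. → tetrahedral.
For [Ni(CN)4]^2-: Each cyanide is −1; balancing the −2 overall charge requires Ni(II). Group 10 minus oxidation state 2 gives a d⁸ configuration. Cyanide is a strong-field ligand (high in the spectrochemical series). A 3d d⁸ ion with strong-field ligands gains enough CFSE to favour square planar over tetrahedral. → square planar.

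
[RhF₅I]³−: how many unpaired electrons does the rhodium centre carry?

Each fluoride is −1; each iodide is −1; balancing the −3 overall charge requires Rh(III).
Group 9 minus oxidation state 3 gives a d⁶ configuration.
The spin state decides the count: a 4d ion has a large Δₒ and is invariably low-spin.
An octahedral low-spin d⁶ ion is t₂g⁶e_g⁰, giving 0 unpaired electrons.

0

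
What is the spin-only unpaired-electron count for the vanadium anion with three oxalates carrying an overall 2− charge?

1 unpaired electron

Each oxalate is −2; balancing the −2 overall charge requires V(IV).
Vanadium is a group-5 element; V(IV) is therefore d¹.
Counting donor atoms: 3×oxalate (bidentate) → 6 donors. Coordination number = 6.
In an octahedral field the d¹ configuration is t₂g¹e_g⁰ (only one arrangement possible), giving 1 unpaired electron.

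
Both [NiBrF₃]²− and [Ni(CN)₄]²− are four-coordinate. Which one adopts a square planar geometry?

For [NiBrF₃]²−: Ligand charges: each bromide is −1; each fluoride is −1. With an overall charge of −2 the nickel centre must be in the +2 oxidation state. Nickel is a group-10 element; Ni(II) is therefore d⁸. Bromide and fluoride are weak-field ligands. With weak-field ligands the CFSE gain from square planar is small, so a 3d d⁸ ion takes the sterically preferred tetrahedral geometry. → tetrahedral.
For [Ni(CN)₄]²−: Summing ligand charges against the −2 overall charge gives an oxidation state of +2 for nickel. Group 10 minus oxidation state 2 gives a d⁸ configuration. Cyanide is a strong-field ligand (high in the spectrochemical series). A 3d d⁸ ion with strong-field ligands gains enough CFSE to favour square planar over tetrahedral. → square planar.

[Ni(CN)₄]²−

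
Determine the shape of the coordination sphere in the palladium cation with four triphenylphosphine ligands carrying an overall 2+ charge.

square planar

Triphenylphosphine is neutral; balancing the +2 overall charge requires Pd(II).
Group 10 minus oxidation state 2 gives a d⁸ configuration.
With 4 monodentate ligands the coordination number is 4.
A 4d d⁸ ion has a large crystal-field splitting; square planar leaves the high-energy d_{x²−y²} orbital empty and maximises CFSE.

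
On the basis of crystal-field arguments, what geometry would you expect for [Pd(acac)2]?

square planar

Ligand charges: each acetylacetonate is −1. With an overall charge of 0 the palladium centre must be in the +2 oxidation state.
Pd sits in group 10, so the d-electron count is 10 − 2 = 8.
Counting donor atoms: 2×acetylacetonate (bidentate) → 4 donors. Coordination number = 4.
A 4d d⁸ ion has a large crystal-field splitting; square planar leaves the high-energy d_{x²−y²} orbital empty and maximises CFSE.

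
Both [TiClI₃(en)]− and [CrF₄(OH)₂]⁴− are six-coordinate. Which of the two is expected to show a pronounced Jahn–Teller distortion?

[TiClI₃(en)]−: Ligand charges: each chloride is −1; each iodide is −1; ethylenediamine is neutral. With an overall charge of −1 the titanium centre must be in the +3 oxidation state. Ti sits in group 4, so the d-electron count is 4 − 3 = 1. The d¹ configuration leaves the e_g set evenly filled (or empty) — no strong Jahn–Teller driving force.
[CrF₄(OH)₂]⁴−: Summing ligand charges against the −4 overall charge gives an oxidation state of +2 for chromium. Group 6 minus oxidation state 2 gives a d⁴ configuration. Fluoride and hydroxide are weak-field ligands for a first-row metal, so the complex is high-spin. The t₂g³e_g¹ (high-spin) configuration has an unevenly filled e_g set; the Jahn–Teller theorem predicts a tetragonal distortion (typically axial elongation) to lift the degeneracy.

[CrF₄(OH)₂]⁴−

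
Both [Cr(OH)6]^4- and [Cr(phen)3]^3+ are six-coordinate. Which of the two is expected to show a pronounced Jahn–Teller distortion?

[Cr(OH)6]^4-: Summing ligand charges against the −4 overall charge gives an oxidation state of +2 for chromium. Cr sits in group 6, so the d-electron count is 6 − 2 = 4. Hydroxide is a weak-field ligand for a first-row metal, so the complex is high-spin. The t₂g³e_g¹ (high-spin) configuration has an unevenly filled e_g set; the Jahn–Teller theorem predicts a tetragonal distortion (typically axial elongation) to lift the degeneracy.
[Cr(phen)3]^3+: 1,10-phenanthroline is neutral; balancing the +3 overall charge requires Cr(III). Chromium is a group-6 element; Cr(III) is therefore d³. The d³ configuration leaves the e_g set evenly filled (or empty) — no strong Jahn–Teller driving force.

[Cr(OH)6]^4-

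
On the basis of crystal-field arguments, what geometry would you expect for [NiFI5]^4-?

octahedral

Ligand charges: each fluoride is −1; each iodide is −1. With an overall charge of −4 the nickel centre must be in the +2 oxidation state.
Ni sits in group 10, so the d-electron count is 10 − 2 = 8.
Coordination number: 6.
Six donors around a single metal centre give an octahedral coordination sphere.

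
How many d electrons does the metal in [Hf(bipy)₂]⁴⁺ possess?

d⁰

Ligand charges: 2,2′-bipyridine is neutral. With an overall charge of +4 the hafnium centre must be in the +4 oxidation state.
Hafnium is a group-4 element; Hf(IV) is therefore d⁰.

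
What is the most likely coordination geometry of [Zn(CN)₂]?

Ligand charges: each cyanide is −1. With an overall charge of 0 the zinc centre must be in the +2 oxidation state.
Zn sits in group 12, so the d-electron count is 12 − 2 = 10.
With 2 monodentate ligands the coordination number is 2.
A d¹⁰ ion with only two ligands adopts a linear arrangement (sp hybridisation; no CFSE preference).

linear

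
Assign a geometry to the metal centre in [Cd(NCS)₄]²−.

Each isothiocyanate is −1; balancing the −2 overall charge requires Cd(II).
Group 12 minus oxidation state 2 gives a d¹⁰ configuration.
Coordination number: 4.
A d¹⁰ ion has no crystal-field stabilisation preference between square planar and tetrahedral, so four ligands adopt the sterically favoured tetrahedral geometry.

tetrahedral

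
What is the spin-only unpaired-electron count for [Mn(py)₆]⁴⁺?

3

Pyridine is neutral; balancing the +4 overall charge requires Mn(IV).
Group 7 minus oxidation state 4 gives a d³ configuration.
In an octahedral field the d³ configuration is t₂g³e_g⁰ (only one arrangement possible), giving 3 unpaired electrons.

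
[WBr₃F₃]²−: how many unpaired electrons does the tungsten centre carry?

Ligand charges: each bromide is −1; each fluoride is −1. With an overall charge of −2 the tungsten centre must be in the +4 oxidation state.
W sits in group 6, so the d-electron count is 6 − 4 = 2.
In an octahedral field the d² configuration is t₂g²e_g⁰ (only one arrangement possible), giving 2 unpaired electrons.

2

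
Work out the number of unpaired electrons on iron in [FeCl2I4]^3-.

Summing ligand charges against the −3 overall charge gives an oxidation state of +3 for iron.
Fe sits in group 8, so the d-electron count is 8 − 3 = 5.
The spin state decides the count: Chloride and iodide are weak-field ligands for a first-row metal, so the complex is high-spin.
An octahedral high-spin d⁵ ion is t₂g³e_g², giving 5 unpaired electrons.

5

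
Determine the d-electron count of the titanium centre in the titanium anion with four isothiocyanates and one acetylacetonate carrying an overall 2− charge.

d1

Ligand charges: each isothiocyanate is −1; each acetylacetonate is −1. With an overall charge of −2 the titanium centre must be in the +3 oxidation state.
Ti sits in group 4, so the d-electron count is 4 − 3 = 1.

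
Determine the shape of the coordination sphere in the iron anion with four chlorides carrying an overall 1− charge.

tetrahedral

Ligand charges: each chloride is −1. With an overall charge of −1 the iron centre must be in the +3 oxidation state.
Fe sits in group 8, so the d-electron count is 8 − 3 = 5.
Coordination number: 4.
Chloride is a weak-field ligand.
A high-spin d⁵ ion has zero CFSE in either geometry, so four ligands adopt the sterically favoured tetrahedral geometry.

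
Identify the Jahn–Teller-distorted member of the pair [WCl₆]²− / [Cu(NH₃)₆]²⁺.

[Cu(NH₃)₆]²⁺

[WCl₆]²−: Summing ligand charges against the −2 overall charge gives an oxidation state of +4 for tungsten. Tungsten is a group-6 element; W(IV) is therefore d². The d² configuration leaves the e_g set evenly filled (or empty) — no strong Jahn–Teller driving force.
[Cu(NH₃)₆]²⁺: Ammonia is neutral; balancing the +2 overall charge requires Cu(II). Copper is a group-11 element; Cu(II) is therefore d⁹. The t₂g⁶e_g³ configuration has an unevenly filled e_g set; the Jahn–Teller theorem predicts a tetragonal distortion (typically axial elongation) to lift the degeneracy.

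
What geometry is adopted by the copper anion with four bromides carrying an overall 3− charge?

tetrahedral

Each bromide is −1; balancing the −3 overall charge requires Cu(I).
Copper is a group-11 element; Cu(I) is therefore d¹⁰.
Coordination number: 4.
A d¹⁰ ion has no crystal-field stabilisation preference between square planar and tetrahedral, so four ligands adopt the sterically favoured tetrahedral geometry.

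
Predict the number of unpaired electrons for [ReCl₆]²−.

3 unpaired electrons

Ligand charges: each chloride is −1. With an overall charge of −2 the rhenium centre must be in the +4 oxidation state.
Re sits in group 7, so the d-electron count is 7 − 4 = 3.
In an octahedral field the d³ configuration is t₂g³e_g⁰ (only one arrangement possible), giving 3 unpaired electrons.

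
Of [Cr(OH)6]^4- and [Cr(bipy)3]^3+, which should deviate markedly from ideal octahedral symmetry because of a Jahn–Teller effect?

[Cr(OH)6]^4-

[Cr(OH)6]^4-: Ligand charges: each hydroxide is −1. With an overall charge of −4 the chromium centre must be in the +2 oxidation state. Chromium is a group-6 element; Cr(II) is therefore d⁴. Hydroxide is a weak-field ligand for a first-row metal, so the complex is high-spin. The t₂g³e_g¹ (high-spin) configuration has an unevenly filled e_g set; the Jahn–Teller theorem predicts a tetragonal distortion (typically axial elongation) to lift the degeneracy.
[Cr(bipy)3]^3+: Summing ligand charges against the +3 overall charge gives an oxidation state of +3 for chromium. Chromium is a group-6 element; Cr(III) is therefore d³. The d³ configuration leaves the e_g set evenly filled (or empty) — no strong Jahn–Teller driving force.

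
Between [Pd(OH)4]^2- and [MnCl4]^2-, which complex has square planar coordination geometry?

[Pd(OH)4]^2-

For [Pd(OH)4]^2-: Each hydroxide is −1; balancing the −2 overall charge requires Pd(II). Group 10 minus oxidation state 2 gives a d⁸ configuration. A 4d d⁸ ion has a large crystal-field splitting; square planar leaves the high-energy d_{x²−y²} orbital empty and maximises CFSE. → square planar.
For [MnCl4]^2-: Summing ligand charges against the −2 overall charge gives an oxidation state of +2 for manganese. Group 7 minus oxidation state 2 gives a d⁵ configuration. A high-spin d⁵ ion has zero CFSE in either geometry, so four ligands adopt the sterically favoured tetrahedral geometry. → tetrahedral.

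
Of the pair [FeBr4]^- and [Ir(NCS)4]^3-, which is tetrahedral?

For [FeBr4]^-: Summing ligand charges against the −1 overall charge gives an oxidation state of +3 for iron. Iron is a group-8 element; Fe(III) is therefore d⁵. A high-spin d⁵ ion has zero CFSE in either geometry, so four ligands adopt the sterically favoured tetrahedral geometry. → tetrahedral.
For [Ir(NCS)4]^3-: Ligand charges: each isothiocyanate is −1. With an overall charge of −3 the iridium centre must be in the +1 oxidation state. Ir sits in group 9, so the d-electron count is 9 − 1 = 8. A 5d d⁸ ion has a large crystal-field splitting; square planar leaves the high-energy d_{x²−y²} orbital empty and maximises CFSE. → square planar.

[FeBr4]^-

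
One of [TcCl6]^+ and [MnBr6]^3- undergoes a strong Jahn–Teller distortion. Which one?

[MnBr6]^3-

[TcCl6]^+: Ligand charges: each chloride is −1. With an overall charge of +1 the technetium centre must be in the +7 oxidation state. Group 7 minus oxidation state 7 gives a d⁰ configuration. The d⁰ configuration leaves the e_g set evenly filled (or empty) — no strong Jahn–Teller driving force.
[MnBr6]^3-: Each bromide is −1; balancing the −3 overall charge requires Mn(III). Group 7 minus oxidation state 3 gives a d⁴ configuration. Bromide is a weak-field ligand for a first-row metal, so the complex is high-spin. The t₂g³e_g¹ (high-spin) configuration has an unevenly filled e_g set; the Jahn–Teller theorem predicts a tetragonal distortion (typically axial elongation) to lift the degeneracy.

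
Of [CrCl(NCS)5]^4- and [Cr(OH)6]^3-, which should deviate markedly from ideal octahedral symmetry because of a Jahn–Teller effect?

[CrCl(NCS)5]^4-

[CrCl(NCS)5]^4-: Each chloride is −1; each isothiocyanate is −1; balancing the −4 overall charge requires Cr(II). Cr sits in group 6, so the d-electron count is 6 − 2 = 4. Chloride and isothiocyanate are weak-field ligands for a first-row metal, so the complex is high-spin. The t₂g³e_g¹ (high-spin) configuration has an unevenly filled e_g set; the Jahn–Teller theorem predicts a tetragonal distortion (typically axial elongation) to lift the degeneracy.
[Cr(OH)6]^3-: Summing ligand charges against the −3 overall charge gives an oxidation state of +3 for chromium. Cr sits in group 6, so the d-electron count is 6 − 3 = 3. The d³ configuration leaves the e_g set evenly filled (or empty) — no strong Jahn–Teller driving force.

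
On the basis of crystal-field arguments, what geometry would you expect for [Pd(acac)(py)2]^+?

Ligand charges: each acetylacetonate is −1; pyridine is neutral. With an overall charge of +1 the palladium centre must be in the +2 oxidation state.
Group 10 minus oxidation state 2 gives a d⁸ configuration.
Counting donor atoms: 1×acetylacetonate (bidentate) → 2 donors; 2×pyridine (monodentate) → 2 donors. Coordination number = 4.
A 4d d⁸ ion has a large crystal-field splitting; square planar leaves the high-energy d_{x²−y²} orbital empty and maximises CFSE.

square planar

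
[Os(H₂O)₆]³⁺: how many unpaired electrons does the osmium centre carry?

1 unpaired electron

Water is neutral; balancing the +3 overall charge requires Os(III).
Osmium is a group-8 element; Os(III) is therefore d⁵.
The spin state decides the count: a 5d ion has a large Δₒ and is invariably low-spin.
An octahedral low-spin d⁵ ion is t₂g⁵e_g⁰, giving 1 unpaired electron.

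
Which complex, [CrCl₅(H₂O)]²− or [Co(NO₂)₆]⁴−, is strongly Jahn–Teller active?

[CrCl₅(H₂O)]²−: Summing ligand charges against the −2 overall charge gives an oxidation state of +3 for chromium. Group 6 minus oxidation state 3 gives a d³ configuration. The d³ configuration leaves the e_g set evenly filled (or empty) — no strong Jahn–Teller driving force.
[Co(NO₂)₆]⁴−: Ligand charges: each nitro (N-bound nitrite) is −1. With an overall charge of −4 the cobalt centre must be in the +2 oxidation state. Group 9 minus oxidation state 2 gives a d⁷ configuration. Nitro (N-bound nitrite) is a strong-field ligand (high in the spectrochemical series) for a first-row metal, so the complex is low-spin. The t₂g⁶e_g¹ (low-spin) configuration has an unevenly filled e_g set; the Jahn–Teller theorem predicts a tetragonal distortion (typically axial elongation) to lift the degeneracy.

[Co(NO₂)₆]⁴−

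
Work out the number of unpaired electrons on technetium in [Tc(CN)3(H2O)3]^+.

3

Ligand charges: each cyanide is −1; water is neutral. With an overall charge of +1 the technetium centre must be in the +4 oxidation state.
Group 7 minus oxidation state 4 gives a d³ configuration.
In an octahedral field the d³ configuration is t₂g³e_g⁰ (only one arrangement possible), giving 3 unpaired electrons.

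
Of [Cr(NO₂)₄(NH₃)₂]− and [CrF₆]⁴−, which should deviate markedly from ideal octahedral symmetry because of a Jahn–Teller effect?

[Cr(NO₂)₄(NH₃)₂]−: Summing ligand charges against the −1 overall charge gives an oxidation state of +3 for chromium. Group 6 minus oxidation state 3 gives a d³ configuration. The d³ configuration leaves the e_g set evenly filled (or empty) — no strong Jahn–Teller driving force.
[CrF₆]⁴−: Summing ligand charges against the −4 overall charge gives an oxidation state of +2 for chromium. Chromium is a group-6 element; Cr(II) is therefore d⁴. Fluoride is a weak-field ligand for a first-row metal, so the complex is high-spin. The t₂g³e_g¹ (high-spin) configuration has an unevenly filled e_g set; the Jahn–Teller theorem predicts a tetragonal distortion (typically axial elongation) to lift the degeneracy.

[CrF₆]⁴−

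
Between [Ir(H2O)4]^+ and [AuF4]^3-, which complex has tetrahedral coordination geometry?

For [Ir(H2O)4]^+: Summing ligand charges against the +1 overall charge gives an oxidation state of +1 for iridium. Iridium is a group-9 element; Ir(I) is therefore d⁸. A 5d d⁸ ion has a large crystal-field splitting; square planar leaves the high-energy d_{x²−y²} orbital empty and maximises CFSE. → square planar.
For [AuF4]^3-: Ligand charges: each fluoride is −1. With an overall charge of −3 the gold centre must be in the +1 oxidation state. Group 11 minus oxidation state 1 gives a d¹⁰ configuration. A d¹⁰ ion has no crystal-field stabilisation preference between square planar and tetrahedral, so four ligands adopt the sterically favoured tetrahedral geometry. → tetrahedral.

[AuF4]^3-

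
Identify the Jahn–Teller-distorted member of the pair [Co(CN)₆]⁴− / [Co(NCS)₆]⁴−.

[Co(CN)₆]⁴−

[Co(CN)₆]⁴−: Ligand charges: each cyanide is −1. With an overall charge of −4 the cobalt centre must be in the +2 oxidation state. Group 9 minus oxidation state 2 gives a d⁷ configuration. Cyanide is a strong-field ligand (high in the spectrochemical series) for a first-row metal, so the complex is low-spin. The t₂g⁶e_g¹ (low-spin) configuration has an unevenly filled e_g set; the Jahn–Teller theorem predicts a tetragonal distortion (typically axial elongation) to lift the degeneracy.
[Co(NCS)₆]⁴−: Ligand charges: each isothiocyanate is −1. With an overall charge of −4 the cobalt centre must be in the +2 oxidation state. Co sits in group 9, so the d-electron count is 9 − 2 = 7. Isothiocyanate is a weak-field ligand for a first-row metal, so the complex is high-spin. The d⁷ configuration leaves the e_g set evenly filled (or empty) — no strong Jahn–Teller driving force.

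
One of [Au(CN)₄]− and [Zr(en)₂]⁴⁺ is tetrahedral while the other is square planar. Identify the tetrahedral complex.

For [Au(CN)₄]−: Summing ligand charges against the −1 overall charge gives an oxidation state of +3 for gold. Au sits in group 11, so the d-electron count is 11 − 3 = 8. A 5d d⁸ ion has a large crystal-field splitting; square planar leaves the high-energy d_{x²−y²} orbital empty and maximises CFSE. → square planar.
For [Zr(en)₂]⁴⁺: Ligand charges: ethylenediamine is neutral. With an overall charge of +4 the zirconium centre must be in the +4 oxidation state. Group 4 minus oxidation state 4 gives a d⁰ configuration. A d⁰ ion has no crystal-field stabilisation preference between square planar and tetrahedral, so four ligands adopt the sterically favoured tetrahedral geometry. → tetrahedral.

[Zr(en)₂]⁴⁺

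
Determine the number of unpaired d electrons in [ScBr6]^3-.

0

Each bromide is −1; balancing the −3 overall charge requires Sc(III).
Scandium is a group-3 element; Sc(III) is therefore d⁰.
In an octahedral field the d⁰ configuration is t₂g⁰e_g⁰, giving 0 unpaired electrons.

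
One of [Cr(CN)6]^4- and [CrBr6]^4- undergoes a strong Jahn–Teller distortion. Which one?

[CrBr6]^4-

[Cr(CN)6]^4-: Summing ligand charges against the −4 overall charge gives an oxidation state of +2 for chromium. Group 6 minus oxidation state 2 gives a d⁴ configuration. Cyanide is a strong-field ligand (high in the spectrochemical series) for a first-row metal, so the complex is low-spin. The d⁴ configuration leaves the e_g set evenly filled (or empty) — no strong Jahn–Teller driving force.
[CrBr6]^4-: Summing ligand charges against the −4 overall charge gives an oxidation state of +2 for chromium. Chromium is a group-6 element; Cr(II) is therefore d⁴. Bromide is a weak-field ligand for a first-row metal, so the complex is high-spin. The t₂g³e_g¹ (high-spin) configuration has an unevenly filled e_g set; the Jahn–Teller theorem predicts a tetragonal distortion (typically axial elongation) to lift the degeneracy.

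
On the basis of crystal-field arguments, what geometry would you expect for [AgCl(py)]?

Summing ligand charges against the 0 overall charge gives an oxidation state of +1 for silver.
Silver is a group-11 element; Ag(I) is therefore d¹⁰.
With 2 monodentate ligands the coordination number is 2.
A d¹⁰ ion with only two ligands adopts a linear arrangement (sp hybridisation; no CFSE preference).

linear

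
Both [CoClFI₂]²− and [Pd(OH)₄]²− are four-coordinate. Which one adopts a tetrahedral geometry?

[CoClFI₂]²−

For [CoClFI₂]²−: Summing ligand charges against the −2 overall charge gives an oxidation state of +2 for cobalt. Group 9 minus oxidation state 2 gives a d⁷ configuration. For a high-spin 3d d⁷ ion with weak-field ligands the small Δₜ gives little square-planar CFSE advantage, so four ligands adopt the sterically favoured tetrahedral geometry. → tetrahedral.
For [Pd(OH)₄]²−: Each hydroxide is −1; balancing the −2 overall charge requires Pd(II). Palladium is a group-10 element; Pd(II) is therefore d⁸. A 4d d⁸ ion has a large crystal-field splitting; square planar leaves the high-energy d_{x²−y²} orbital empty and maximises CFSE. → square planar.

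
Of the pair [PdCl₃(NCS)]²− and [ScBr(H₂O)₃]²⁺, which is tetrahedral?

[ScBr(H₂O)₃]²⁺

For [PdCl₃(NCS)]²−: Each chloride is −1; each isothiocyanate is −1; balancing the −2 overall charge requires Pd(II). Palladium is a group-10 element; Pd(II) is therefore d⁸. A 4d d⁸ ion has a large crystal-field splitting; square planar leaves the high-energy d_{x²−y²} orbital empty and maximises CFSE. → square planar.
For [ScBr(H₂O)₃]²⁺: Summing ligand charges against the +2 overall charge gives an oxidation state of +3 for scandium. Group 3 minus oxidation state 3 gives a d⁰ configuration. A d⁰ ion has no crystal-field stabilisation preference between square planar and tetrahedral, so four ligands adopt the sterically favoured tetrahedral geometry. → tetrahedral.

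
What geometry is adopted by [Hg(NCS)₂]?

Summing ligand charges against the 0 overall charge gives an oxidation state of +2 for mercury.
Mercury is a group-12 element; Hg(II) is therefore d¹⁰.
Coordination number: 2.
A d¹⁰ ion with only two ligands adopts a linear arrangement (sp hybridisation; no CFSE preference).

linear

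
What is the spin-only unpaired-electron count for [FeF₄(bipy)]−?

Ligand charges: each fluoride is −1; 2,2′-bipyridine is neutral. With an overall charge of −1 the iron centre must be in the +3 oxidation state.
Iron is a group-8 element; Fe(III) is therefore d⁵.
Counting donor atoms: 4×fluoride (monodentate) → 4 donors; 1×2,2′-bipyridine (bidentate) → 2 donors. Coordination number = 6.
The spin state decides the count: Fluoride is a weak-field ligand for a first-row metal, so the complex is high-spin.
An octahedral high-spin d⁵ ion is t₂g³e_g², giving 5 unpaired electrons.

5 unpaired electrons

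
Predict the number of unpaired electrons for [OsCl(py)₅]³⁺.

Summing ligand charges against the +3 overall charge gives an oxidation state of +4 for osmium.
Os sits in group 8, so the d-electron count is 8 − 4 = 4.
The spin state decides the count: a 5d ion has a large Δₒ and is invariably low-spin.
An octahedral low-spin d⁴ ion is t₂g⁴e_g⁰, giving 2 unpaired electrons.

2 unpaired electrons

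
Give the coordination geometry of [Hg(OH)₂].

Ligand charges: each hydroxide is −1. With an overall charge of 0 the mercury centre must be in the +2 oxidation state.
Hg sits in group 12, so the d-electron count is 12 − 2 = 10.
With 2 monodentate ligands the coordination number is 2.
A d¹⁰ ion with only two ligands adopts a linear arrangement (sp hybridisation; no CFSE preference).

linear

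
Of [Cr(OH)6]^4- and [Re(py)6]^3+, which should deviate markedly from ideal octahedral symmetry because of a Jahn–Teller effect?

[Cr(OH)6]^4-: Each hydroxide is −1; balancing the −4 overall charge requires Cr(II). Group 6 minus oxidation state 2 gives a d⁴ configuration. Hydroxide is a weak-field ligand for a first-row metal, so the complex is high-spin. The t₂g³e_g¹ (high-spin) configuration has an unevenly filled e_g set; the Jahn–Teller theorem predicts a tetragonal distortion (typically axial elongation) to lift the degeneracy.
[Re(py)6]^3+: Summing ligand charges against the +3 overall charge gives an oxidation state of +3 for rhenium. Group 7 minus oxidation state 3 gives a d⁴ configuration. A 5d ion has a large Δₒ and is invariably low-spin. The d⁴ configuration leaves the e_g set evenly filled (or empty) — no strong Jahn–Teller driving force.

[Cr(OH)6]^4-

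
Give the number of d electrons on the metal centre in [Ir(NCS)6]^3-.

d⁶

Summing ligand charges against the −3 overall charge gives an oxidation state of +3 for iridium.
Group 9 minus oxidation state 3 gives a d⁶ configuration.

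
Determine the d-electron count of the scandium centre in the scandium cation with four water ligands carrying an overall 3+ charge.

Ligand charges: water is neutral. With an overall charge of +3 the scandium centre must be in the +3 oxidation state.
Group 3 minus oxidation state 3 gives a d⁰ configuration.

d⁰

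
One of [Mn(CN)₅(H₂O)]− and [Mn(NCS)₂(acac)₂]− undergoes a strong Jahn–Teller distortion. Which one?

[Mn(CN)₅(H₂O)]−: Each cyanide is −1; water is neutral; balancing the −1 overall charge requires Mn(IV). Manganese is a group-7 element; Mn(IV) is therefore d³. The d³ configuration leaves the e_g set evenly filled (or empty) — no strong Jahn–Teller driving force.
[Mn(NCS)₂(acac)₂]−: Ligand charges: each isothiocyanate is −1; each acetylacetonate is −1. With an overall charge of −1 the manganese centre must be in the +3 oxidation state. Mn sits in group 7, so the d-electron count is 7 − 3 = 4. Acetylacetonate and isothiocyanate are weak-field ligands for a first-row metal, so the complex is high-spin. The t₂g³e_g¹ (high-spin) configuration has an unevenly filled e_g set; the Jahn–Teller theorem predicts a tetragonal distortion (typically axial elongation) to lift the degeneracy.

[Mn(NCS)₂(acac)₂]−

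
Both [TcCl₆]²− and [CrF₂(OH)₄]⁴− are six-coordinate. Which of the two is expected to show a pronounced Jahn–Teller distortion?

[CrF₂(OH)₄]⁴−

[TcCl₆]²−: Ligand charges: each chloride is −1. With an overall charge of −2 the technetium centre must be in the +4 oxidation state. Tc sits in group 7, so the d-electron count is 7 − 4 = 3. The d³ configuration leaves the e_g set evenly filled (or empty) — no strong Jahn–Teller driving force.
[CrF₂(OH)₄]⁴−: Ligand charges: each fluoride is −1; each hydroxide is −1. With an overall charge of −4 the chromium centre must be in the +2 oxidation state. Group 6 minus oxidation state 2 gives a d⁴ configuration. Fluoride and hydroxide are weak-field ligands for a first-row metal, so the complex is high-spin. The t₂g³e_g¹ (high-spin) configuration has an unevenly filled e_g set; the Jahn–Teller theorem predicts a tetragonal distortion (typically axial elongation) to lift the degeneracy.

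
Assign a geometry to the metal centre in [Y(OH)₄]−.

tetrahedral

Ligand charges: each hydroxide is −1. With an overall charge of −1 the yttrium centre must be in the +3 oxidation state.
Group 3 minus oxidation state 3 gives a d⁰ configuration.
With 4 monodentate ligands the coordination number is 4.
A d⁰ ion has no crystal-field stabilisation preference between square planar and tetrahedral, so four ligands adopt the sterically favoured tetrahedral geometry.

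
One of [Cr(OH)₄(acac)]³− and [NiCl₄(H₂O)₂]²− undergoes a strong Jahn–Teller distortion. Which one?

[Cr(OH)₄(acac)]³−

[Cr(OH)₄(acac)]³−: Ligand charges: each hydroxide is −1; each acetylacetonate is −1. With an overall charge of −3 the chromium centre must be in the +2 oxidation state. Chromium is a group-6 element; Cr(II) is therefore d⁴. Acetylacetonate and hydroxide are weak-field ligands for a first-row metal, so the complex is high-spin. The t₂g³e_g¹ (high-spin) configuration has an unevenly filled e_g set; the Jahn–Teller theorem predicts a tetragonal distortion (typically axial elongation) to lift the degeneracy.
[NiCl₄(H₂O)₂]²−: Summing ligand charges against the −2 overall charge gives an oxidation state of +2 for nickel. Ni sits in group 10, so the d-electron count is 10 − 2 = 8. The d⁸ configuration leaves the e_g set evenly filled (or empty) — no strong Jahn–Teller driving force.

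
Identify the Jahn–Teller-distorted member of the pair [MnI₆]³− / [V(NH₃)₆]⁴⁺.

[MnI₆]³−

[MnI₆]³−: Ligand charges: each iodide is −1. With an overall charge of −3 the manganese centre must be in the +3 oxidation state. Group 7 minus oxidation state 3 gives a d⁴ configuration. Iodide is a weak-field ligand for a first-row metal, so the complex is high-spin. The t₂g³e_g¹ (high-spin) configuration has an unevenly filled e_g set; the Jahn–Teller theorem predicts a tetragonal distortion (typically axial elongation) to lift the degeneracy.
[V(NH₃)₆]⁴⁺: Ammonia is neutral; balancing the +4 overall charge requires V(IV). Group 5 minus oxidation state 4 gives a d¹ configuration. The d¹ configuration leaves the e_g set evenly filled (or empty) — no strong Jahn–Teller driving force.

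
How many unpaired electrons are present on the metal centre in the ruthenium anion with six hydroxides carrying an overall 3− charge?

1 unpaired electron

Summing ligand charges against the −3 overall charge gives an oxidation state of +3 for ruthenium.
Ruthenium is a group-8 element; Ru(III) is therefore d⁵.
The spin state decides the count: a 4d ion has a large Δₒ and is invariably low-spin.
An octahedral low-spin d⁵ ion is t₂g⁵e_g⁰, giving 1 unpaired electron.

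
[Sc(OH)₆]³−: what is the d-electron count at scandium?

Each hydroxide is −1; balancing the −3 overall charge requires Sc(III).
Group 3 minus oxidation state 3 gives a d⁰ configuration.

d0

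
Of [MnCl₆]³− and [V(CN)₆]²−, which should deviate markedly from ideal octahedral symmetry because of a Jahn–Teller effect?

[MnCl₆]³−: Each chloride is −1; balancing the −3 overall charge requires Mn(III). Manganese is a group-7 element; Mn(III) is therefore d⁴. Chloride is a weak-field ligand for a first-row metal, so the complex is high-spin. The t₂g³e_g¹ (high-spin) configuration has an unevenly filled e_g set; the Jahn–Teller theorem predicts a tetragonal distortion (typically axial elongation) to lift the degeneracy.
[V(CN)₆]²−: Each cyanide is −1; balancing the −2 overall charge requires V(IV). V sits in group 5, so the d-electron count is 5 − 4 = 1. The d¹ configuration leaves the e_g set evenly filled (or empty) — no strong Jahn–Teller driving force.

[MnCl₆]³−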